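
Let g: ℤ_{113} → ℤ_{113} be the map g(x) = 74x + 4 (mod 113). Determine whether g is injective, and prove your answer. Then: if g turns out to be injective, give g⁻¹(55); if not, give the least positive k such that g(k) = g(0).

103

If g(s) = g(t), then 74s ≡ 74t (mod 113). Because gcd(74, 113) = 1, we may cancel 74 to get s ≡ t (mod 113).
Thus g is injective.
We now compute 74⁻¹ mod 113 explicitly. Euclid's algorithm: 113 = 1·74 + 39, 74 = 1·39 + 35, 39 = 1·35 + 4, 35 = 8·4 + 3, 4 = 1·3 + 1; back-substituting gives 1 = 84·74 − 55·113, so 74⁻¹ ≡ 84 (mod 113).
Since g is injective, we find g⁻¹(55): we need 74x ≡ 55 − 4 ≡ 51 (mod 113). Using 74⁻¹ = 84: x ≡ 84·51 = 4284 = 37·113 + 103, so x = 103.
Check: g(103) = 74·103 + 4 = 7626 = 67·113 + 55 ≡ 55 (mod 113).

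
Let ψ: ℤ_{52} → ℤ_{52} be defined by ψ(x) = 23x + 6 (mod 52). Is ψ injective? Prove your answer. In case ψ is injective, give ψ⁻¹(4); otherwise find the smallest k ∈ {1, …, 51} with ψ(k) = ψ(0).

If ψ(s) = ψ(t), then 23s ≡ 23t (mod 52). Because gcd(23, 52) = 1, we may cancel 23 to get s ≡ t (mod 52).
Therefore ψ is injective.
We now compute 23⁻¹ mod 52 explicitly. Euclid's algorithm: 52 = 2·23 + 6, 23 = 3·6 + 5, 6 = 1·5 + 1; back-substituting gives 1 = 43·23 − 19·52, so 23⁻¹ ≡ 43 (mod 52).
Since ψ is injective, we find ψ⁻¹(4): we need 23x ≡ 4 − 6 ≡ 50 (mod 52). Using 23⁻¹ = 43: x ≡ 43·50 = 2150 = 41·52 + 18, so x = 18.
Check: ψ(18) = 23·18 + 6 = 420 = 8·52 + 4 ≡ 4 (mod 52).

18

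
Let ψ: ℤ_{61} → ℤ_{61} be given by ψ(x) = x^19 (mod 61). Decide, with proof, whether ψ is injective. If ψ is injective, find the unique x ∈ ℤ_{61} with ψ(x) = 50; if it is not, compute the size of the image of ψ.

Since 61 is prime, the nonzero elements of ℤ_{61} form a cyclic group of order 60.
As gcd(19, 60) = 1, raising to the 19th power is a bijection on this group: if s^19 ≡ t^19 then (st^{−1})^19 = 1, and the only element of order dividing gcd(19, 60) = 1 is 1, so s = t.
With ψ(0) = 0 this makes ψ injective on all of ℤ_{61}, hence bijective (finite equal-size domain and codomain). In particular ψ is injective.
Since ψ is injective, we find the preimage of 50. The inverse of x ↦ x^19 on (ℤ_{61})^× is x ↦ x^19, because 19·19 = 361 = 6·60 + 1 ≡ 1 (mod 60) and x^{60} = 1 for x ≠ 0 (Fermat). So ψ⁻¹(50) = 50^19 mod 61.
Repeated squaring mod 61: 50^1 ≡ 50, 50^2 ≡ 50² = 2500 ≡ 60, 50^4 ≡ 60² = 3600 ≡ 1, 50^8 ≡ 1² = 1, 50^16 ≡ 1² = 1. Since 19 = 16 + 2 + 1, 50^19 ≡ 1·60·50: 1·60 = 60, then 60·50 = 3000 ≡ 11. So 50^19 ≡ 11 (mod 61).
Hence ψ⁻¹(50) = 11.

11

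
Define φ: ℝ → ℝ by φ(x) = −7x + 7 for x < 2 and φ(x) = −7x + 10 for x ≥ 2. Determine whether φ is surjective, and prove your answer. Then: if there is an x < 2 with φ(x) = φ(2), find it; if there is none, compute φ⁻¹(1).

Both pieces are strictly decreasing (slopes −7 and −7), so each is injective on its own interval.
The left piece maps (−∞, 2) onto (−7, ∞); the right piece maps [2, ∞) onto (−∞, −4].
The union (−7, ∞) ∪ (−∞, −4] covers ℝ, so φ is surjective.
For the follow-up: the images overlap, so an x < 2 with φ(x) = φ(2) exists. φ(2) = −4; solving −7x + 7 = −4 for x < 2 gives x = (−4 − 7)/(−7) = 11/7.

11/7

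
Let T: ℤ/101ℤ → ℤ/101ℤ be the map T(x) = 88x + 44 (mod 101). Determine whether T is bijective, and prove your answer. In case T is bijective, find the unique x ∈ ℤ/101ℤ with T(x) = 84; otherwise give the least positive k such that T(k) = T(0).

28

If T(u) = T(v), then 88u ≡ 88v (mod 101). Because gcd(88, 101) = 1, we may cancel 88 to get u ≡ v (mod 101).
We now compute 88⁻¹ mod 101 explicitly. Euclid's algorithm: 101 = 1·88 + 13, 88 = 6·13 + 10, 13 = 1·10 + 3, 10 = 3·3 + 1; back-substituting gives 1 = 31·88 − 27·101, so 88⁻¹ ≡ 31 (mod 101).
For any y ∈ ℤ/101ℤ, x = 31(y − 44) mod 101 satisfies T(x) = 88·31(y − 44) + 44 ≡ y (since 88·31 ≡ 1 mod 101). So every y has a preimage.
Therefore T is bijective.
Since T is bijective, we find T⁻¹(84): we need 88x ≡ 84 − 44 ≡ 40 (mod 101). Using 88⁻¹ = 31: x ≡ 31·40 = 1240 = 12·101 + 28, so x = 28.
Check: T(28) = 88·28 + 44 = 2508 = 24·101 + 84 ≡ 84 (mod 101).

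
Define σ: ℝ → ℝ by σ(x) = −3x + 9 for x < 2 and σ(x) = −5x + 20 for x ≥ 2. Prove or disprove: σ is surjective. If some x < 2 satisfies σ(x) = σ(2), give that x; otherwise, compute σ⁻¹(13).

-1/3

Both pieces are strictly decreasing (slopes −3 and −5), so each is injective on its own interval.
The left piece maps (−∞, 2) onto (3, ∞); the right piece maps [2, ∞) onto (−∞, 10].
The union (3, ∞) ∪ (−∞, 10] covers ℝ, so σ is surjective.
For the follow-up: the images overlap, so an x < 2 with σ(x) = σ(2) exists. σ(2) = 10; solving −3x + 9 = 10 for x < 2 gives x = (10 − 9)/(−3) = −1/3.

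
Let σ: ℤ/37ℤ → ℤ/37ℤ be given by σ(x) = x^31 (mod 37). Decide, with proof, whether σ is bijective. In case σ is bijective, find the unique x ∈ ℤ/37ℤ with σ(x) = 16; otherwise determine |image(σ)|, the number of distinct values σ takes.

12

Since 37 is prime, the nonzero elements of ℤ/37ℤ form a cyclic group of order 36.
As gcd(31, 36) = 1, raising to the 31st power is a bijection on this group: if x_1^31 ≡ x_2^31 then (x_1x_2^{−1})^31 = 1, and the only element of order dividing gcd(31, 36) = 1 is 1, so x_1 = x_2.
With σ(0) = 0 this makes σ injective on all of ℤ/37ℤ, hence bijective (finite equal-size domain and codomain). In particular σ is bijective.
Since σ is bijective, we find the preimage of 16. The inverse of x ↦ x^31 on (ℤ/37ℤ)^× is x ↦ x^7, because 31·7 = 217 = 6·36 + 1 ≡ 1 (mod 36) and x^{36} = 1 for x ≠ 0 (Fermat). So σ⁻¹(16) = 16^7 mod 37.
Repeated squaring mod 37: 16^1 ≡ 16, 16^2 ≡ 16² = 256 ≡ 34, 16^4 ≡ 34² = 1156 ≡ 9. Since 7 = 4 + 2 + 1, 16^7 ≡ 9·34·16: 9·34 = 306 ≡ 10, then 10·16 = 160 ≡ 12. So 16^7 ≡ 12 (mod 37).
Hence σ⁻¹(16) = 12.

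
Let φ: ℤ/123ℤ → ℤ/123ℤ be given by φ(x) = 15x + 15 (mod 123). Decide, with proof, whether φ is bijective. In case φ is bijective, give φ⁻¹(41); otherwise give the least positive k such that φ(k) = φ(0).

41

We have gcd(15, 123) = 3 > 1. Taking x_1 = 0 and x_2 = 41: φ(0) = 15 and φ(41) = 15·41 + 15 = 630 ≡ 15 (mod 123).
So φ(0) = φ(41) while 0 ≠ 41, so φ is not injective, hence not bijective.
Since φ is not bijective, we find the least positive k with φ(k) = φ(0): this means 15k ≡ 0 (mod 123), i.e. 123 ∣ 15k. Since gcd(15, 123) = 3, dividing through by 3 this holds exactly when 41 ∣ 5k, and as gcd(5, 41) = 1, exactly when 41 ∣ k.
The smallest positive such k is 41.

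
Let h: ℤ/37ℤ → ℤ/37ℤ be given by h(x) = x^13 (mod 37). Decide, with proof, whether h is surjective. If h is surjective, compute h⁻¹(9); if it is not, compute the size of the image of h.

Since 37 is prime, the nonzero elements of ℤ/37ℤ form a cyclic group of order 36.
As gcd(13, 36) = 1, raising to the 13th power is a bijection on this group: if u^13 ≡ v^13 then (uv^{−1})^13 = 1, and the only element of order dividing gcd(13, 36) = 1 is 1, so u = v.
With h(0) = 0 this makes h injective on all of ℤ/37ℤ, hence bijective (finite equal-size domain and codomain). In particular h is surjective.
Since h is surjective, we find the preimage of 9. The inverse of x ↦ x^13 on (ℤ/37ℤ)^× is x ↦ x^25, because 13·25 = 325 = 9·36 + 1 ≡ 1 (mod 36) and x^{36} = 1 for x ≠ 0 (Fermat). So h⁻¹(9) = 9^25 mod 37.
Repeated squaring mod 37: 9^1 ≡ 9, 9^2 ≡ 9² = 81 ≡ 7, 9^4 ≡ 7² = 49 ≡ 12, 9^8 ≡ 12² = 144 ≡ 33, 9^16 ≡ 33² = 1089 ≡ 16. Since 25 = 16 + 8 + 1, 9^25 ≡ 16·33·9: 16·33 = 528 ≡ 10, then 10·9 = 90 ≡ 16. So 9^25 ≡ 16 (mod 37).
Hence h⁻¹(9) = 16.

16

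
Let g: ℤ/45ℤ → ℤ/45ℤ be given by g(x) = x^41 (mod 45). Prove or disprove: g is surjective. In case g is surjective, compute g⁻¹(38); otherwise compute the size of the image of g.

g(0) = 0^41 = 0.
g(15): Repeated squaring mod 45: 15^1 ≡ 15, 15^2 ≡ 15² = 225 ≡ 0, 15^4 ≡ 0² = 0, 15^8 ≡ 0² = 0, 15^16 ≡ 0² = 0, 15^32 ≡ 0² = 0. Since 41 = 32 + 8 + 1, 15^41 ≡ 0·0·15: 0·0 = 0, then 0·15 = 0. So 15^41 ≡ 0 (mod 45).
So g(0) = g(15) = 0 while 0 ≠ 15, therefore g is not injective.
A non-injective map from the 45-element set ℤ/45ℤ to itself takes at most 44 distinct values, so it cannot be surjective. Hence g is not surjective.
Since g is not surjective, we determine |image(g)|. Computing x^41 mod 45 for each x (by repeated squaring, reducing mod 45 at every step), the values g(0), g(1), …, g(44) are: 0, 1, 32, 18, 34, 20, 36, 22, 8, 9, 10, 41, 27, 43, 29, 0, 31, 17, 18, 19, 5, 36, 7, 38, 9, 40, 26, 27, 28, 14, 0, 16, 2, 18, 4, 35, 36, 37, 23, 9, 25, 11, 27, 13, 44.
The distinct values are {0, 1, 2, 4, 5, 7, 8, 9, 10, 11, 13, 14, 16, 17, 18, 19, 20, 22, 23, 25, 26, 27, 28, 29, 31, 32, 34, 35, 36, 37, 38, 40, 41, 43, 44}; there are 35 of them.

35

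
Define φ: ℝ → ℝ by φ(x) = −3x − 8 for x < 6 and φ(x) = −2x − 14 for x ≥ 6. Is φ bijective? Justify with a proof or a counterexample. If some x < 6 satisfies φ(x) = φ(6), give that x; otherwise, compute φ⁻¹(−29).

Both pieces are strictly decreasing (slopes −3 and −2), so each is injective on its own interval.
The left piece maps (−∞, 6) onto (−26, ∞); the right piece maps [6, ∞) onto (−∞, −26].
Since −26 = −26, the images partition ℝ: φ is injective and surjective, hence bijective.
Because the two images are disjoint, no x < 6 has φ(x) = φ(6), so we compute φ⁻¹(−29): −29 lies in (−∞, −26], so solve −2x − 14 = −29: x = (−29 + 14)/(−2) = 15/2.

15/2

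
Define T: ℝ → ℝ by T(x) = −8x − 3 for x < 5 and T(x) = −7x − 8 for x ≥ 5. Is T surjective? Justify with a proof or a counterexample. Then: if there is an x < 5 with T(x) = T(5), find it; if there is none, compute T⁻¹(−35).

4

Both pieces are strictly decreasing (slopes −8 and −7), so each is injective on its own interval.
The left piece maps (−∞, 5) onto (−43, ∞); the right piece maps [5, ∞) onto (−∞, −43].
These images together cover ℝ, so T is surjective.
Because the two images are disjoint, no x < 5 has T(x) = T(5), so we compute T⁻¹(−35): −35 lies in (−43, ∞), so solve −8x − 3 = −35: x = (−35 + 3)/(−8) = 4.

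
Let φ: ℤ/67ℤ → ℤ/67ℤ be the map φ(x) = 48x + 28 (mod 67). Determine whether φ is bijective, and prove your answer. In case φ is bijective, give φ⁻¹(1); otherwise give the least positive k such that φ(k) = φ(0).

12

Suppose φ(a) = φ(b) in ℤ/67ℤ. Then 48a + 28 ≡ 48b + 28 (mod 67), hence 48(a − b) ≡ 0 (mod 67).
Since gcd(48, 67) = 1, 48 is invertible modulo 67, thus a − b ≡ 0 (mod 67), i.e. a = b.
We now compute 48⁻¹ mod 67 explicitly. Euclid's algorithm: 67 = 1·48 + 19, 48 = 2·19 + 10, 19 = 1·10 + 9, 10 = 1·9 + 1; back-substituting gives 1 = 7·48 − 5·67, so 48⁻¹ ≡ 7 (mod 67).
For any y ∈ ℤ/67ℤ, x = 7(y − 28) mod 67 satisfies φ(x) = 48·7(y − 28) + 28 ≡ y (since 48·7 ≡ 1 mod 67). So every y has a preimage.
So φ is bijective.
Since φ is bijective, we compute φ⁻¹(1): solve 48x + 28 ≡ 1 (mod 67), i.e. 48x ≡ 40 (mod 67).
Multiplying by 48⁻¹ = 7 gives x ≡ 7·40 = 280 = 4·67 + 12 ≡ 12 (mod 67).
Check: φ(12) = 48·12 + 28 = 604 = 9·67 + 1 ≡ 1 (mod 67).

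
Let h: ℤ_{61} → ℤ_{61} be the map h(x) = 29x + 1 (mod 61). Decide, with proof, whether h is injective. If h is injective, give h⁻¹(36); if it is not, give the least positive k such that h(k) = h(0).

58

If h(s) = h(t), then 29s ≡ 29t (mod 61). Because gcd(29, 61) = 1, we may cancel 29 to get s ≡ t (mod 61).
Hence h is injective.
We now compute 29⁻¹ mod 61 explicitly. Euclid's algorithm: 61 = 2·29 + 3, 29 = 9·3 + 2, 3 = 1·2 + 1; back-substituting gives 1 = 40·29 − 19·61, so 29⁻¹ ≡ 40 (mod 61).
Since h is injective, we compute h⁻¹(36): solve 29x + 1 ≡ 36 (mod 61), i.e. 29x ≡ 35 (mod 61).
Multiplying by 29⁻¹ = 40 gives x ≡ 40·35 = 1400 = 22·61 + 58 ≡ 58 (mod 61).
Check: h(58) = 29·58 + 1 = 1683 = 27·61 + 36 ≡ 36 (mod 61).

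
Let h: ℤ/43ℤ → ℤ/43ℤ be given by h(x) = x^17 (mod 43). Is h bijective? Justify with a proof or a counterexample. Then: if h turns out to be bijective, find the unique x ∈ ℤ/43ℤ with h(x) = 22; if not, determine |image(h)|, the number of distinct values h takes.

39

Since 43 is prime, the nonzero elements of ℤ/43ℤ form a cyclic group of order 42.
As gcd(17, 42) = 1, raising to the 17th power is a bijection on this group: if u^17 ≡ v^17 then (uv^{−1})^17 = 1, and the only element of order dividing gcd(17, 42) = 1 is 1, so u = v.
With h(0) = 0 this makes h injective on all of ℤ/43ℤ, hence bijective (finite equal-size domain and codomain). In particular h is bijective.
Since h is bijective, we find the preimage of 22. The inverse of x ↦ x^17 on (ℤ/43ℤ)^× is x ↦ x^5, because 17·5 = 85 = 2·42 + 1 ≡ 1 (mod 42) and x^{42} = 1 for x ≠ 0 (Fermat). So h⁻¹(22) = 22^5 mod 43.
Repeated squaring mod 43: 22^1 ≡ 22, 22^2 ≡ 22² = 484 ≡ 11, 22^4 ≡ 11² = 121 ≡ 35. Since 5 = 4 + 1, 22^5 ≡ 35·22: 35·22 = 770 ≡ 39. So 22^5 ≡ 39 (mod 43).
Hence h⁻¹(22) = 39.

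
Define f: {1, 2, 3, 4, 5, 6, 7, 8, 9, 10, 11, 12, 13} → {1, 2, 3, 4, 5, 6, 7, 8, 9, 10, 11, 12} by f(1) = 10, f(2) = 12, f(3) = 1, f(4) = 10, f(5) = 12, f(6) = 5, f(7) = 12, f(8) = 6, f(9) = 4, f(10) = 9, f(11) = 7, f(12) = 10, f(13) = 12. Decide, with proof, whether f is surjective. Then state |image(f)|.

No element maps to 2, so f is not surjective.
The image of f is {1, 4, 5, 6, 7, 9, 10, 12}, which has 8 elements.

8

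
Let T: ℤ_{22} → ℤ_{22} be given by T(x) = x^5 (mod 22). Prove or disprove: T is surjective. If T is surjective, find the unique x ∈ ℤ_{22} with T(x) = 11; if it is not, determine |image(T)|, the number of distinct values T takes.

T(1) = 1^5 = 1.
T(3): Repeated squaring mod 22: 3^1 ≡ 3, 3^2 ≡ 3² = 9, 3^4 ≡ 9² = 81 ≡ 15. Since 5 = 4 + 1, 3^5 ≡ 15·3: 15·3 = 45 ≡ 1. So 3^5 ≡ 1 (mod 22).
So T(1) = T(3) = 1 while 1 ≠ 3, so T is not injective.
A non-injective map from the 22-element set ℤ_{22} to itself takes at most 21 distinct values, so it cannot be surjective. Thus T is not surjective.
Since T is not surjective, we determine |image(T)|. Computing x^5 mod 22 for each x (by repeated squaring, reducing mod 22 at every step), the values T(0), T(1), …, T(21) are: 0, 1, 10, 1, 12, 1, 10, 21, 10, 1, 10, 11, 12, 21, 12, 1, 12, 21, 10, 21, 12, 21.
The distinct values are {0, 1, 10, 11, 12, 21}; there are 6 of them.

6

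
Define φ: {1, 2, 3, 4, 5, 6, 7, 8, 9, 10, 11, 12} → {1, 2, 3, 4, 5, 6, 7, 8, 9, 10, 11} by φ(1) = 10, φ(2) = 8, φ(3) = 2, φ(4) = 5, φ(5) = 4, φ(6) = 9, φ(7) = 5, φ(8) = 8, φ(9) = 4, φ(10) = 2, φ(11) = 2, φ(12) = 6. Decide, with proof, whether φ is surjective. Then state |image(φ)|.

7

No element maps to 1, so φ is not surjective.
The image of φ is {2, 4, 5, 6, 8, 9, 10}, which has 7 elements.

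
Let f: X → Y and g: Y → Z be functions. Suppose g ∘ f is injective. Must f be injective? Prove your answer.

Suppose f(s) = f(t). Applying g: (g ∘ f)(s) = (g ∘ f)(t). Since g ∘ f is injective, s = t. Therefore f is injective.

injective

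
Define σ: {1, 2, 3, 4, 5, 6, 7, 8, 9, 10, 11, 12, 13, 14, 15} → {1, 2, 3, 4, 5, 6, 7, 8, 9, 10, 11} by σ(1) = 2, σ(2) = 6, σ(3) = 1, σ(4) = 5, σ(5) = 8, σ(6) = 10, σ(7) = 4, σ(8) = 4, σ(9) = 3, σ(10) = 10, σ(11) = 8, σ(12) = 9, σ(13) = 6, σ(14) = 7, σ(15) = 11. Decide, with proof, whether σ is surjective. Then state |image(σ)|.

Every element of the codomain has a preimage: 1 = σ(3), 2 = σ(1), 3 = σ(9), 4 = σ(7), 5 = σ(4), 6 = σ(2), 7 = σ(14), 8 = σ(5), 9 = σ(12), 10 = σ(6), 11 = σ(15).
Thus σ is surjective.
The image of σ is {1, 2, 3, 4, 5, 6, 7, 8, 9, 10, 11}, which has 11 elements.

11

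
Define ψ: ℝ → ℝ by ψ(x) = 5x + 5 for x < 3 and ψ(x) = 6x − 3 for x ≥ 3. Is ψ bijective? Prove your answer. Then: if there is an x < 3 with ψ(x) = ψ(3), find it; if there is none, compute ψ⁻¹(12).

2

Both pieces are strictly increasing (slopes 5 and 6), so each is injective on its own interval.
The left piece maps (−∞, 3) onto (−∞, 20); the right piece maps [3, ∞) onto [15, ∞).
These images overlap. In particular ψ(3) = 15 (right piece), and solving 5x + 5 = 15 on the left piece gives x = 2 < 3.
So ψ(2) = ψ(3) with 2 ≠ 3, and ψ is not injective, hence not bijective. This x = 2 is the requested value below 3.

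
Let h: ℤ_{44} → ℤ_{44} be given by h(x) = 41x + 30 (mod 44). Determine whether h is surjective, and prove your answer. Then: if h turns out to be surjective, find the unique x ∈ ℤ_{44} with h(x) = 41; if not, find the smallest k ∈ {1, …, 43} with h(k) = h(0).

11

Since gcd(41, 44) = 1, 41 is invertible modulo 44. Euclid's algorithm: 44 = 1·41 + 3, 41 = 13·3 + 2, 3 = 1·2 + 1; back-substituting gives 1 = 29·41 − 27·44, so 41⁻¹ ≡ 29 (mod 44).
For any y ∈ ℤ_{44}, x = 29(y − 30) mod 44 satisfies h(x) = 41·29(y − 30) + 30 ≡ y (since 41·29 ≡ 1 mod 44). So every y has a preimage.
Hence h is surjective.
Since h is surjective, we find h⁻¹(41): we need 41x ≡ 41 − 30 ≡ 11 (mod 44). Using 41⁻¹ = 29: x ≡ 29·11 = 319 = 7·44 + 11, so x = 11.
Check: h(11) = 41·11 + 30 = 481 = 10·44 + 41 ≡ 41 (mod 44).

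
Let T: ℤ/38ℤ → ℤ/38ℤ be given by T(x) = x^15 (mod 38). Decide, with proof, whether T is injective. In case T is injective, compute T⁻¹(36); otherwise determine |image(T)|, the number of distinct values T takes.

14

T(4): Repeated squaring mod 38: 4^1 ≡ 4, 4^2 ≡ 4² = 16, 4^4 ≡ 16² = 256 ≡ 28, 4^8 ≡ 28² = 784 ≡ 24. Since 15 = 8 + 4 + 2 + 1, 4^15 ≡ 24·28·16·4: 24·28 = 672 ≡ 26, then 26·16 = 416 ≡ 36, then 36·4 = 144 ≡ 30. So 4^15 ≡ 30 (mod 38).
T(6): Repeated squaring mod 38: 6^1 ≡ 6, 6^2 ≡ 6² = 36, 6^4 ≡ 36² = 1296 ≡ 4, 6^8 ≡ 4² = 16. Since 15 = 8 + 4 + 2 + 1, 6^15 ≡ 16·4·36·6: 16·4 = 64 ≡ 26, then 26·36 = 936 ≡ 24, then 24·6 = 144 ≡ 30. So 6^15 ≡ 30 (mod 38).
So T(4) = T(6) = 30 while 4 ≠ 6, therefore T is not injective.
Since T is not injective, we determine |image(T)|. Computing x^15 mod 38 for each x (by repeated squaring, reducing mod 38 at every step), the values T(0), T(1), …, T(37) are: 0, 1, 12, 31, 30, 7, 30, 1, 18, 11, 8, 1, 18, 27, 12, 27, 26, 7, 18, 19, 20, 31, 12, 11, 26, 11, 20, 37, 30, 27, 20, 37, 8, 31, 8, 7, 26, 37.
The distinct values are {0, 1, 7, 8, 11, 12, 18, 19, 20, 26, 27, 30, 31, 37}; there are 14 of them.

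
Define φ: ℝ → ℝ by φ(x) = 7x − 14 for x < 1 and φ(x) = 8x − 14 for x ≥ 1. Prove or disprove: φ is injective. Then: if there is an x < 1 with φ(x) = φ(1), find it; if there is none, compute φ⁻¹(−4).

Both pieces are strictly increasing (slopes 7 and 8), so each is injective on its own interval.
The left piece maps (−∞, 1) onto (−∞, −7); the right piece maps [1, ∞) onto [−6, ∞).
These images are disjoint, so no value is attained by both pieces. Thus φ is injective.
Because the two images are disjoint, no x < 1 has φ(x) = φ(1), so we compute φ⁻¹(−4): −4 lies in [−6, ∞), so solve 8x − 14 = −4: x = (−4 + 14)/8 = 5/4.

5/4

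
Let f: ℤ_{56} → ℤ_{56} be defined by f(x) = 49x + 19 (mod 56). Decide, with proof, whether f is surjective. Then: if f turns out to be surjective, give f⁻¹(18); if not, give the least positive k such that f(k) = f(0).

8

Since gcd(49, 56) = 7, we have 49x ≡ 0 (mod 7) for all x, so f(x) ≡ 5 (mod 7).
But 0 ≢ 5 (mod 7), so 0 ∈ ℤ_{56} has no preimage. Thus f is not surjective.
Since f is not surjective, we find the least positive k with f(k) = f(0): this means 49k ≡ 0 (mod 56), i.e. 56 ∣ 49k. Since gcd(49, 56) = 7, dividing through by 7 this holds exactly when 8 ∣ 7k, and as gcd(7, 8) = 1, exactly when 8 ∣ k.
The smallest positive such k is 8.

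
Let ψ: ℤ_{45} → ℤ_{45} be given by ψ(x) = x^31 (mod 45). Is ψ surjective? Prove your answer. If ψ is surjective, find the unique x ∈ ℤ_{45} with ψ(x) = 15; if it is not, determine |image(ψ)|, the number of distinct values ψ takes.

35

ψ(0) = 0^31 = 0.
ψ(15): Repeated squaring mod 45: 15^1 ≡ 15, 15^2 ≡ 15² = 225 ≡ 0, 15^4 ≡ 0² = 0, 15^8 ≡ 0² = 0, 15^16 ≡ 0² = 0. Since 31 = 16 + 8 + 4 + 2 + 1, 15^31 ≡ 0·0·0·0·15: 0·0 = 0, then 0·0 = 0, then 0·0 = 0, then 0·15 = 0. So 15^31 ≡ 0 (mod 45).
So ψ(0) = ψ(15) = 0 while 0 ≠ 15, thus ψ is not injective.
A non-injective map from the 45-element set ℤ_{45} to itself takes at most 44 distinct values, so it cannot be surjective. Thus ψ is not surjective.
Since ψ is not surjective, we determine |image(ψ)|. Computing x^31 mod 45 for each x (by repeated squaring, reducing mod 45 at every step), the values ψ(0), ψ(1), …, ψ(44) are: 0, 1, 38, 27, 4, 5, 36, 43, 17, 9, 10, 11, 18, 22, 14, 0, 16, 8, 27, 19, 20, 36, 13, 32, 9, 25, 26, 18, 37, 29, 0, 31, 23, 27, 34, 35, 36, 28, 2, 9, 40, 41, 18, 7, 44.
The distinct values are {0, 1, 2, 4, 5, 7, 8, 9, 10, 11, 13, 14, 16, 17, 18, 19, 20, 22, 23, 25, 26, 27, 28, 29, 31, 32, 34, 35, 36, 37, 38, 40, 41, 43, 44}; there are 35 of them.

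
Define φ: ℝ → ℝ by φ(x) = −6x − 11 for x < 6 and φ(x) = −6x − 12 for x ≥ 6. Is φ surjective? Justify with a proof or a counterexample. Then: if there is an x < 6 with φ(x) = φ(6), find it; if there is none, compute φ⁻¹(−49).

Both pieces are strictly decreasing (slopes −6 and −6), so each is injective on its own interval.
The left piece maps (−∞, 6) onto (−47, ∞); the right piece maps [6, ∞) onto (−∞, −48].
The union (−47, ∞) ∪ (−∞, −48] omits the interval between −47 and −48; in particular −47 has no preimage. So φ is not surjective.
Because the two images are disjoint, no x < 6 has φ(x) = φ(6), so we compute φ⁻¹(−49): −49 lies in (−∞, −48], so solve −6x − 12 = −49: x = (−49 + 12)/(−6) = 37/6.

37/6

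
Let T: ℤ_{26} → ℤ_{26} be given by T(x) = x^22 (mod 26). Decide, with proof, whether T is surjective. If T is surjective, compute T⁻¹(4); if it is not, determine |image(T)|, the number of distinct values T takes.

14

T(12): Repeated squaring mod 26: 12^1 ≡ 12, 12^2 ≡ 12² = 144 ≡ 14, 12^4 ≡ 14² = 196 ≡ 14, 12^8 ≡ 14² = 196 ≡ 14, 12^16 ≡ 14² = 196 ≡ 14. Since 22 = 16 + 4 + 2, 12^22 ≡ 14·14·14: 14·14 = 196 ≡ 14, then 14·14 = 196 ≡ 14. So 12^22 ≡ 14 (mod 26).
T(14): Repeated squaring mod 26: 14^1 ≡ 14, 14^2 ≡ 14² = 196 ≡ 14, 14^4 ≡ 14² = 196 ≡ 14, 14^8 ≡ 14² = 196 ≡ 14, 14^16 ≡ 14² = 196 ≡ 14. Since 22 = 16 + 4 + 2, 14^22 ≡ 14·14·14: 14·14 = 196 ≡ 14, then 14·14 = 196 ≡ 14. So 14^22 ≡ 14 (mod 26).
So T(12) = T(14) = 14 while 12 ≠ 14, therefore T is not injective.
A non-injective map from the 26-element set ℤ_{26} to itself takes at most 25 distinct values, so it cannot be surjective. Thus T is not surjective.
Since T is not surjective, we determine |image(T)|. Computing x^22 mod 26 for each x (by repeated squaring, reducing mod 26 at every step), the values T(0), T(1), …, T(25) are: 0, 1, 10, 3, 22, 25, 4, 17, 12, 9, 16, 23, 14, 13, 14, 23, 16, 9, 12, 17, 4, 25, 22, 3, 10, 1.
The distinct values are {0, 1, 3, 4, 9, 10, 12, 13, 14, 16, 17, 22, 23, 25}; there are 14 of them.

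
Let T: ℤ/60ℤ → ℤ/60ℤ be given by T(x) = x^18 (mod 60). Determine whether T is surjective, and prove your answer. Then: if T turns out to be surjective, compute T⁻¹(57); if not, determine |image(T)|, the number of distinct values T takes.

12

T(2): Repeated squaring mod 60: 2^1 ≡ 2, 2^2 ≡ 2² = 4, 2^4 ≡ 4² = 16, 2^8 ≡ 16² = 256 ≡ 16, 2^16 ≡ 16² = 256 ≡ 16. Since 18 = 16 + 2, 2^18 ≡ 16·4: 16·4 = 64 ≡ 4. So 2^18 ≡ 4 (mod 60).
T(8): Repeated squaring mod 60: 8^1 ≡ 8, 8^2 ≡ 8² = 64 ≡ 4, 8^4 ≡ 4² = 16, 8^8 ≡ 16² = 256 ≡ 16, 8^16 ≡ 16² = 256 ≡ 16. Since 18 = 16 + 2, 8^18 ≡ 16·4: 16·4 = 64 ≡ 4. So 8^18 ≡ 4 (mod 60).
So T(2) = T(8) = 4 while 2 ≠ 8, therefore T is not injective.
A non-injective map from the 60-element set ℤ/60ℤ to itself takes at most 59 distinct values, so it cannot be surjective. Thus T is not surjective.
Since T is not surjective, we determine |image(T)|. Computing x^18 mod 60 for each x (by repeated squaring, reducing mod 60 at every step), the values T(0), T(1), …, T(59) are: 0, 1, 4, 9, 16, 25, 36, 49, 4, 21, 40, 1, 24, 49, 16, 45, 16, 49, 24, 1, 40, 21, 4, 49, 36, 25, 16, 9, 4, 1, 0, 1, 4, 9, 16, 25, 36, 49, 4, 21, 40, 1, 24, 49, 16, 45, 16, 49, 24, 1, 40, 21, 4, 49, 36, 25, 16, 9, 4, 1.
The distinct values are {0, 1, 4, 9, 16, 21, 24, 25, 36, 40, 45, 49}; there are 12 of them.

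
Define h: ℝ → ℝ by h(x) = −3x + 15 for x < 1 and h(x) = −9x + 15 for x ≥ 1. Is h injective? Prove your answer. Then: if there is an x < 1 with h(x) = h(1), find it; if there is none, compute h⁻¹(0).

5/3

Both pieces are strictly decreasing (slopes −3 and −9), so each is injective on its own interval.
The left piece maps (−∞, 1) onto (12, ∞); the right piece maps [1, ∞) onto (−∞, 6].
These images are disjoint, so no value is attained by both pieces. Therefore h is injective.
Because the two images are disjoint, no x < 1 has h(x) = h(1), so we compute h⁻¹(0): 0 lies in (−∞, 6], so solve −9x + 15 = 0: x = (0 − 15)/(−9) = 5/3.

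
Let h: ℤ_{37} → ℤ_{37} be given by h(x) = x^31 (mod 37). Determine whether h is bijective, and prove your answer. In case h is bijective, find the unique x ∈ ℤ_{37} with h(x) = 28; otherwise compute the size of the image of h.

21

Since 37 is prime, the nonzero elements of ℤ_{37} form a cyclic group of order 36.
As gcd(31, 36) = 1, raising to the 31st power is a bijection on this group: if u^31 ≡ v^31 then (uv^{−1})^31 = 1, and the only element of order dividing gcd(31, 36) = 1 is 1, so u = v.
With h(0) = 0 this makes h injective on all of ℤ_{37}, hence bijective (finite equal-size domain and codomain). In particular h is bijective.
Since h is bijective, we find the preimage of 28. The inverse of x ↦ x^31 on (ℤ_{37})^× is x ↦ x^7, because 31·7 = 217 = 6·36 + 1 ≡ 1 (mod 36) and x^{36} = 1 for x ≠ 0 (Fermat). So h⁻¹(28) = 28^7 mod 37.
Repeated squaring mod 37: 28^1 ≡ 28, 28^2 ≡ 28² = 784 ≡ 7, 28^4 ≡ 7² = 49 ≡ 12. Since 7 = 4 + 2 + 1, 28^7 ≡ 12·7·28: 12·7 = 84 ≡ 10, then 10·28 = 280 ≡ 21. So 28^7 ≡ 21 (mod 37).
Hence h⁻¹(28) = 21.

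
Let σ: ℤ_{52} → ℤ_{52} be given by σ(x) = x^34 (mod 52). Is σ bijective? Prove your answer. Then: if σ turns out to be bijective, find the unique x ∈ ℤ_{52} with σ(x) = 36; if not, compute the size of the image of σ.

14

σ(12): Repeated squaring mod 52: 12^1 ≡ 12, 12^2 ≡ 12² = 144 ≡ 40, 12^4 ≡ 40² = 1600 ≡ 40, 12^8 ≡ 40² = 1600 ≡ 40, 12^16 ≡ 40² = 1600 ≡ 40, 12^32 ≡ 40² = 1600 ≡ 40. Since 34 = 32 + 2, 12^34 ≡ 40·40: 40·40 = 1600 ≡ 40. So 12^34 ≡ 40 (mod 52).
σ(14): Repeated squaring mod 52: 14^1 ≡ 14, 14^2 ≡ 14² = 196 ≡ 40, 14^4 ≡ 40² = 1600 ≡ 40, 14^8 ≡ 40² = 1600 ≡ 40, 14^16 ≡ 40² = 1600 ≡ 40, 14^32 ≡ 40² = 1600 ≡ 40. Since 34 = 32 + 2, 14^34 ≡ 40·40: 40·40 = 1600 ≡ 40. So 14^34 ≡ 40 (mod 52).
So σ(12) = σ(14) = 40 while 12 ≠ 14, hence σ is not injective, hence not bijective.
Since σ is not bijective, we determine |image(σ)|. Computing x^34 mod 52 for each x (by repeated squaring, reducing mod 52 at every step), the values σ(0), σ(1), …, σ(51) are: 0, 1, 36, 29, 48, 25, 4, 17, 12, 9, 16, 49, 40, 13, 40, 49, 16, 9, 12, 17, 4, 25, 48, 29, 36, 1, 0, 1, 36, 29, 48, 25, 4, 17, 12, 9, 16, 49, 40, 13, 40, 49, 16, 9, 12, 17, 4, 25, 48, 29, 36, 1.
The distinct values are {0, 1, 4, 9, 12, 13, 16, 17, 25, 29, 36, 40, 48, 49}; there are 14 of them.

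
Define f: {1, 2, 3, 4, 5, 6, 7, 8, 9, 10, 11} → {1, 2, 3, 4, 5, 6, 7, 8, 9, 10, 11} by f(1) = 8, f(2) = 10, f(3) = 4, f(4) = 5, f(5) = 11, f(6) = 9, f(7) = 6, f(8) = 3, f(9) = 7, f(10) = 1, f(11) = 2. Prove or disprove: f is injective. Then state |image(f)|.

The values f(1), …, f(11) are 8, 10, 4, 5, 11, 9, 6, 3, 7, 1, 2 — all distinct.
So f(a) = f(b) only when a = b, and f is injective.
The image of f is {1, 2, 3, 4, 5, 6, 7, 8, 9, 10, 11}, which has 11 elements.

11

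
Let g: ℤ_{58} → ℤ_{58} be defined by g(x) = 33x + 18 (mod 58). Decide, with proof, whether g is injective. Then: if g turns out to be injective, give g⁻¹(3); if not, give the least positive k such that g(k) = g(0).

Suppose g(u) = g(v) in ℤ_{58}. Then 33u + 18 ≡ 33v + 18 (mod 58), therefore 33(u − v) ≡ 0 (mod 58).
Since gcd(33, 58) = 1, 33 is invertible modulo 58, so u − v ≡ 0 (mod 58), i.e. u = v.
Therefore g is injective.
We now compute 33⁻¹ mod 58 explicitly. Euclid's algorithm: 58 = 1·33 + 25, 33 = 1·25 + 8, 25 = 3·8 + 1; back-substituting gives 1 = 51·33 − 29·58, so 33⁻¹ ≡ 51 (mod 58).
Since g is injective, we compute g⁻¹(3): solve 33x + 18 ≡ 3 (mod 58), i.e. 33x ≡ 43 (mod 58).
Multiplying by 33⁻¹ = 51 gives x ≡ 51·43 = 2193 = 37·58 + 47 ≡ 47 (mod 58).
Check: g(47) = 33·47 + 18 = 1569 = 27·58 + 3 ≡ 3 (mod 58).

47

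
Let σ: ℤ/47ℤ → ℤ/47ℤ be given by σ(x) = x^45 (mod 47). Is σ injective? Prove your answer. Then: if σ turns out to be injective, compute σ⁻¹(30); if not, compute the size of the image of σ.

11

Since 47 is prime, the nonzero elements of ℤ/47ℤ form a cyclic group of order 46.
As gcd(45, 46) = 1, raising to the 45th power is a bijection on this group: if u^45 ≡ v^45 then (uv^{−1})^45 = 1, and the only element of order dividing gcd(45, 46) = 1 is 1, so u = v.
With σ(0) = 0 this makes σ injective on all of ℤ/47ℤ, hence bijective (finite equal-size domain and codomain). In particular σ is injective.
Since σ is injective, we find the preimage of 30. The inverse of x ↦ x^45 on (ℤ/47ℤ)^× is x ↦ x^45, because 45·45 = 2025 = 44·46 + 1 ≡ 1 (mod 46) and x^{46} = 1 for x ≠ 0 (Fermat). So σ⁻¹(30) = 30^45 mod 47.
Repeated squaring mod 47: 30^1 ≡ 30, 30^2 ≡ 30² = 900 ≡ 7, 30^4 ≡ 7² = 49 ≡ 2, 30^8 ≡ 2² = 4, 30^16 ≡ 4² = 16, 30^32 ≡ 16² = 256 ≡ 21. Since 45 = 32 + 8 + 4 + 1, 30^45 ≡ 21·4·2·30: 21·4 = 84 ≡ 37, then 37·2 = 74 ≡ 27, then 27·30 = 810 ≡ 11. So 30^45 ≡ 11 (mod 47).
Hence σ⁻¹(30) = 11.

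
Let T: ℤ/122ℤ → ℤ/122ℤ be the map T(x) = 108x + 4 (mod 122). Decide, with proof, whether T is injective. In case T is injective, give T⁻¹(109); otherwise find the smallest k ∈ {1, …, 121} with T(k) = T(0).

61

We have gcd(108, 122) = 2 > 1. Taking x_1 = 0 and x_2 = 61: T(0) = 4 and T(61) = 108·61 + 4 = 6592 ≡ 4 (mod 122).
So T(0) = T(61) while 0 ≠ 61, thus T is not injective.
Since T is not injective, we find the least positive k with T(k) = T(0): this means 108k ≡ 0 (mod 122), i.e. 122 ∣ 108k. Since gcd(108, 122) = 2, dividing through by 2 this holds exactly when 61 ∣ 54k, and as gcd(54, 61) = 1, exactly when 61 ∣ k.
The smallest positive such k is 61.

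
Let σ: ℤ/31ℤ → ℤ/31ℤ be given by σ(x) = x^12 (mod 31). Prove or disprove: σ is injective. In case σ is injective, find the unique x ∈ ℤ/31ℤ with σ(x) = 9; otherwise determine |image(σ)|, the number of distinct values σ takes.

σ(1) = 1^12 = 1.
σ(5): Repeated squaring mod 31: 5^1 ≡ 5, 5^2 ≡ 5² = 25, 5^4 ≡ 25² = 625 ≡ 5, 5^8 ≡ 5² = 25. Since 12 = 8 + 4, 5^12 ≡ 25·5: 25·5 = 125 ≡ 1. So 5^12 ≡ 1 (mod 31).
So σ(1) = σ(5) = 1 while 1 ≠ 5, therefore σ is not injective.
Since σ is not injective, we determine |image(σ)|. Computing x^12 mod 31 for each x (by repeated squaring, reducing mod 31 at every step), the values σ(0), σ(1), …, σ(30) are: 0, 1, 4, 8, 16, 1, 1, 16, 2, 2, 4, 16, 4, 8, 2, 8, 8, 2, 8, 4, 16, 4, 2, 2, 16, 1, 1, 16, 8, 4, 1.
The distinct values are {0, 1, 2, 4, 8, 16}; there are 6 of them.

6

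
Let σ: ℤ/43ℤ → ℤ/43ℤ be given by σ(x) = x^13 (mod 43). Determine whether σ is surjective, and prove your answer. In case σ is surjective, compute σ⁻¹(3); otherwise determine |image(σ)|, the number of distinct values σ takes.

12

Since 43 is prime, the nonzero elements of ℤ/43ℤ form a cyclic group of order 42.
As gcd(13, 42) = 1, raising to the 13th power is a bijection on this group: if x_1^13 ≡ x_2^13 then (x_1x_2^{−1})^13 = 1, and the only element of order dividing gcd(13, 42) = 1 is 1, so x_1 = x_2.
With σ(0) = 0 this makes σ injective on all of ℤ/43ℤ, hence bijective (finite equal-size domain and codomain). In particular σ is surjective.
Since σ is surjective, we find the preimage of 3. The inverse of x ↦ x^13 on (ℤ/43ℤ)^× is x ↦ x^13, because 13·13 = 169 = 4·42 + 1 ≡ 1 (mod 42) and x^{42} = 1 for x ≠ 0 (Fermat). So σ⁻¹(3) = 3^13 mod 43.
Repeated squaring mod 43: 3^1 ≡ 3, 3^2 ≡ 3² = 9, 3^4 ≡ 9² = 81 ≡ 38, 3^8 ≡ 38² = 1444 ≡ 25. Since 13 = 8 + 4 + 1, 3^13 ≡ 25·38·3: 25·38 = 950 ≡ 4, then 4·3 = 12. So 3^13 ≡ 12 (mod 43).
Hence σ⁻¹(3) = 12.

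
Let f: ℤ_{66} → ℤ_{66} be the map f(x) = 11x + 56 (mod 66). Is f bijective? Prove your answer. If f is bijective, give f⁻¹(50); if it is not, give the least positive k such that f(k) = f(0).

6

We have gcd(11, 66) = 11 > 1. Taking a = 0 and b = 6: f(0) = 56 and f(6) = 11·6 + 56 = 122 ≡ 56 (mod 66).
So f(0) = f(6) while 0 ≠ 6, therefore f is not injective, hence not bijective.
Since f is not bijective, we find the least positive k with f(k) = f(0): this means 11k ≡ 0 (mod 66), i.e. 66 ∣ 11k. Since gcd(11, 66) = 11, dividing through by 11 this holds exactly when 6 ∣ k.
The smallest positive such k is 6.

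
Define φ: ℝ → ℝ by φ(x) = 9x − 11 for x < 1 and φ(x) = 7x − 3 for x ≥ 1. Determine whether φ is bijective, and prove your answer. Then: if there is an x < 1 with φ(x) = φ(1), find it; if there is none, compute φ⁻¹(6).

Both pieces are strictly increasing (slopes 9 and 7), so each is injective on its own interval.
The left piece maps (−∞, 1) onto (−∞, −2); the right piece maps [1, ∞) onto [4, ∞).
The images leave a gap (−2 has no preimage), so φ is not surjective, hence not bijective.
Because the two images are disjoint, no x < 1 has φ(x) = φ(1), so we compute φ⁻¹(6): 6 lies in [4, ∞), so solve 7x − 3 = 6: x = (6 + 3)/7 = 9/7.

9/7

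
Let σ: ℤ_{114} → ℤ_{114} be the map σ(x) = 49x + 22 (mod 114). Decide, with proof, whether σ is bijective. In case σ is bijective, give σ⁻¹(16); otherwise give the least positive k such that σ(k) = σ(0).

72

If σ(x_1) = σ(x_2), then 49x_1 ≡ 49x_2 (mod 114). Because gcd(49, 114) = 1, we may cancel 49 to get x_1 ≡ x_2 (mod 114).
We now compute 49⁻¹ mod 114 explicitly. Euclid's algorithm: 114 = 2·49 + 16, 49 = 3·16 + 1; back-substituting gives 1 = 7·49 − 3·114, so 49⁻¹ ≡ 7 (mod 114).
For any y ∈ ℤ_{114}, x = 7(y − 22) mod 114 satisfies σ(x) = 49·7(y − 22) + 22 ≡ y (since 49·7 ≡ 1 mod 114). So every y has a preimage.
Thus σ is bijective.
Since σ is bijective, we find σ⁻¹(16): we need 49x ≡ 16 − 22 ≡ 108 (mod 114). Using 49⁻¹ = 7: x ≡ 7·108 = 756 = 6·114 + 72, so x = 72.
Check: σ(72) = 49·72 + 22 = 3550 = 31·114 + 16 ≡ 16 (mod 114).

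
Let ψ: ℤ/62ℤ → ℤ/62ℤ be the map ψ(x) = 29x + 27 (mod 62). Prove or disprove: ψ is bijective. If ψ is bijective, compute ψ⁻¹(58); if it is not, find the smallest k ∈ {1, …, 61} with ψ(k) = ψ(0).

31

Suppose ψ(a) = ψ(b) in ℤ/62ℤ. Then 29a + 27 ≡ 29b + 27 (mod 62), so 29(a − b) ≡ 0 (mod 62).
Since gcd(29, 62) = 1, 29 is invertible modulo 62, therefore a − b ≡ 0 (mod 62), i.e. a = b.
We now compute 29⁻¹ mod 62 explicitly. Euclid's algorithm: 62 = 2·29 + 4, 29 = 7·4 + 1; back-substituting gives 1 = 15·29 − 7·62, so 29⁻¹ ≡ 15 (mod 62).
Then y ↦ 15(y − 27) is a two-sided inverse to ψ, so every y ∈ ℤ/62ℤ has a preimage.
Therefore ψ is bijective.
Since ψ is bijective, we compute ψ⁻¹(58): solve 29x + 27 ≡ 58 (mod 62), i.e. 29x ≡ 31 (mod 62).
Multiplying by 29⁻¹ = 15 gives x ≡ 15·31 = 465 = 7·62 + 31 ≡ 31 (mod 62).
Check: ψ(31) = 29·31 + 27 = 926 = 14·62 + 58 ≡ 58 (mod 62).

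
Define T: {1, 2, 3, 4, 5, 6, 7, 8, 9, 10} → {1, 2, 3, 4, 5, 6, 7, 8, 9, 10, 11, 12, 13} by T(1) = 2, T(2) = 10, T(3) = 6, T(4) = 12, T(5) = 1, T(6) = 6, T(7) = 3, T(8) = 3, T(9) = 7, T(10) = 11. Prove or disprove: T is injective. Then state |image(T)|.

8

T(3) = 6 = T(6) with 3 ≠ 6, so T is not injective.
The image of T is {1, 2, 3, 6, 7, 10, 11, 12}, which has 8 elements.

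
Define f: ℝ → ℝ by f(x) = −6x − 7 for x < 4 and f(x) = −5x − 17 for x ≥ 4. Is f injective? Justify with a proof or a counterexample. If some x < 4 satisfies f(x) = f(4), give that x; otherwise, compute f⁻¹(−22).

5/2

Both pieces are strictly decreasing (slopes −6 and −5), so each is injective on its own interval.
The left piece maps (−∞, 4) onto (−31, ∞); the right piece maps [4, ∞) onto (−∞, −37].
These images are disjoint, so no value is attained by both pieces. Thus f is injective.
Because the two images are disjoint, no x < 4 has f(x) = f(4), so we compute f⁻¹(−22): −22 lies in (−31, ∞), so solve −6x − 7 = −22: x = (−22 + 7)/(−6) = 5/2.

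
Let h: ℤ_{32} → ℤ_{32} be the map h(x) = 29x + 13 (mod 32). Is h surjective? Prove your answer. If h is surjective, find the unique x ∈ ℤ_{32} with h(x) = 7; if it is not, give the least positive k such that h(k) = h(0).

2

Since gcd(29, 32) = 1, 29 is invertible modulo 32. Euclid's algorithm: 32 = 1·29 + 3, 29 = 9·3 + 2, 3 = 1·2 + 1; back-substituting gives 1 = 21·29 − 19·32, so 29⁻¹ ≡ 21 (mod 32).
Then y ↦ 21(y − 13) is a two-sided inverse to h, so every y ∈ ℤ_{32} has a preimage.
Thus h is surjective.
Since h is surjective, we compute h⁻¹(7): solve 29x + 13 ≡ 7 (mod 32), i.e. 29x ≡ 26 (mod 32).
Multiplying by 29⁻¹ = 21 gives x ≡ 21·26 = 546 = 17·32 + 2 ≡ 2 (mod 32).
Check: h(2) = 29·2 + 13 = 71 = 2·32 + 7 ≡ 7 (mod 32).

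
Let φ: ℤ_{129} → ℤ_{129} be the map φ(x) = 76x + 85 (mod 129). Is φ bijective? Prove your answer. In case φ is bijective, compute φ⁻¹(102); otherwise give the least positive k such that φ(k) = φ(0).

Suppose φ(x_1) = φ(x_2) in ℤ_{129}. Then 76x_1 + 85 ≡ 76x_2 + 85 (mod 129), thus 76(x_1 − x_2) ≡ 0 (mod 129).
Since gcd(76, 129) = 1, 76 is invertible modulo 129, hence x_1 − x_2 ≡ 0 (mod 129), i.e. x_1 = x_2.
We now compute 76⁻¹ mod 129 explicitly. Euclid's algorithm: 129 = 1·76 + 53, 76 = 1·53 + 23, 53 = 2·23 + 7, 23 = 3·7 + 2, 7 = 3·2 + 1; back-substituting gives 1 = 73·76 − 43·129, so 76⁻¹ ≡ 73 (mod 129).
Then y ↦ 73(y − 85) is a two-sided inverse to φ, so every y ∈ ℤ_{129} has a preimage.
Therefore φ is bijective.
Since φ is bijective, we compute φ⁻¹(102): solve 76x + 85 ≡ 102 (mod 129), i.e. 76x ≡ 17 (mod 129).
Multiplying by 76⁻¹ = 73 gives x ≡ 73·17 = 1241 = 9·129 + 80 ≡ 80 (mod 129).
Check: φ(80) = 76·80 + 85 = 6165 = 47·129 + 102 ≡ 102 (mod 129).

80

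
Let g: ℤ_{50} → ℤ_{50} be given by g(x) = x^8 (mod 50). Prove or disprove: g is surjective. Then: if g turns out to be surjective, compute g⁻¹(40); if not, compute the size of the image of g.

12

g(1) = 1^8 = 1.
g(7): Repeated squaring mod 50: 7^1 ≡ 7, 7^2 ≡ 7² = 49, 7^4 ≡ 49² = 2401 ≡ 1, 7^8 ≡ 1² = 1. So 7^8 ≡ 1 (mod 50).
So g(1) = g(7) = 1 while 1 ≠ 7, hence g is not injective.
A non-injective map from the 50-element set ℤ_{50} to itself takes at most 49 distinct values, so it cannot be surjective. Hence g is not surjective.
Since g is not surjective, we determine |image(g)|. Computing x^8 mod 50 for each x (by repeated squaring, reducing mod 50 at every step), the values g(0), g(1), …, g(49) are: 0, 1, 6, 11, 36, 25, 16, 1, 16, 21, 0, 31, 46, 21, 6, 25, 46, 41, 26, 41, 0, 11, 36, 31, 26, 25, 26, 31, 36, 11, 0, 41, 26, 41, 46, 25, 6, 21, 46, 31, 0, 21, 16, 1, 16, 25, 36, 11, 6, 1.
The distinct values are {0, 1, 6, 11, 16, 21, 25, 26, 31, 36, 41, 46}; there are 12 of them.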